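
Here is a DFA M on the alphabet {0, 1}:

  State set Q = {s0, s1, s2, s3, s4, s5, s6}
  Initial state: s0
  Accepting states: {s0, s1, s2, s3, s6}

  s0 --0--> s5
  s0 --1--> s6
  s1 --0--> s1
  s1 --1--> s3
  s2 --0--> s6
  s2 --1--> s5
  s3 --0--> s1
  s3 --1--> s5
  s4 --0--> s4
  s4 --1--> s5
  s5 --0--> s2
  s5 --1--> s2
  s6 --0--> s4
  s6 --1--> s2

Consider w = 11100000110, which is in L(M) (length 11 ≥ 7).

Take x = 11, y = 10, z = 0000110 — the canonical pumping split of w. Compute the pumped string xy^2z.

xy^2z = 11·10·10·0000110 = 1110100000110.
Reading y = 10 takes M from s2 back to s2, so after x·y·y the machine is still in s2, and z then leads to the accepting state s6. Hence 1110100000110 ∈ L(M).

1110100000110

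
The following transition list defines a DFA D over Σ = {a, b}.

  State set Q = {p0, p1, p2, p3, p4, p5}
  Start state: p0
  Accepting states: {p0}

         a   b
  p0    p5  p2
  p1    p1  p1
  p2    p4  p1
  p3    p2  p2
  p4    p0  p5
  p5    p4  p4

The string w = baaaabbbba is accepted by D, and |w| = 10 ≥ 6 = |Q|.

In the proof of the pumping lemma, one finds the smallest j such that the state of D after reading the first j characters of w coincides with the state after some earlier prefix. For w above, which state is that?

Run of D on w = b a a a a b b b b a:
  step 0: p0  (start)
  step 1: p2  (read b: p0→p2)
  step 2: p4  (read a: p2→p4)
  step 3: p0  (read a: p4→p0)   ← first repeat (p0 seen earlier)
  step 4: p5  (read a: p0→p5)
  step 5: p4  (read a: p5→p4)
  step 6: p5  (read b: p4→p5)
  step 7: p4  (read b: p5→p4)
  step 8: p5  (read b: p4→p5)
  step 9: p4  (read b: p5→p4)
  step 10: p0  (read a: p4→p0)

The earliest repeat is at step j = 3: D is in p0, which it already visited at step i = 0.
Since D has 6 states, any run of length ≥ 6 visits 6+1 states, so by pigeonhole some state repeats within the first 6 steps — that repeat gives the pumpable loop.

p0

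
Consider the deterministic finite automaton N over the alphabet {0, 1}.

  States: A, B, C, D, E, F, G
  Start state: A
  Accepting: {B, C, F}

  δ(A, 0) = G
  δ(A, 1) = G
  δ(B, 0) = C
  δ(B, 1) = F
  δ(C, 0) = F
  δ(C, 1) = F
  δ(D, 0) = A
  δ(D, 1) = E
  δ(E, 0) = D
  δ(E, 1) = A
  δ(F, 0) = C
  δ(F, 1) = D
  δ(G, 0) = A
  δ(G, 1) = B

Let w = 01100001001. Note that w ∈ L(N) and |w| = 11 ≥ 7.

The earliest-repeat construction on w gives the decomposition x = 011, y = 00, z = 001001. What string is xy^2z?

0110000001001

xy^2z = 011·00·00·001001 = 0110000001001.
Reading y = 00 takes N from F back to F, so after x·y·y the machine is still in F, and z then leads to the accepting state B. Hence 0110000001001 ∈ L(N).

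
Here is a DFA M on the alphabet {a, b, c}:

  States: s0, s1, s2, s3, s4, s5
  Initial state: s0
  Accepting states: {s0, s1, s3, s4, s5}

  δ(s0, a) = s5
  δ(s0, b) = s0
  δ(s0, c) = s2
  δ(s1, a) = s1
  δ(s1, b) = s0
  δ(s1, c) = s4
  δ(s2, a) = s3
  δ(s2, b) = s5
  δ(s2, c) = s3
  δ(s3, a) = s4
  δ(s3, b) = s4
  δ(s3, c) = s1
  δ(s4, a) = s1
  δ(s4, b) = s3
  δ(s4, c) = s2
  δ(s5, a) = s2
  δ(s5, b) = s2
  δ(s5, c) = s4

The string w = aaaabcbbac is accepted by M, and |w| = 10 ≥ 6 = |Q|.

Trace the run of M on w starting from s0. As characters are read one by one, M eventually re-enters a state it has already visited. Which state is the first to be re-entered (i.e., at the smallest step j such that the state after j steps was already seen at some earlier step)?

s3

State sequence: s0 -a-> s5 -a-> s2 -a-> s3 -a-> s4 -b-> s3 -c-> s1 -b-> s0 -b-> s0 -a-> s5 -c-> s4
First repeat at step 5: s3 was already visited.

The earliest repeat is at step j = 5: M is in s3, which it already visited at step i = 3.
Since M has 6 states, any run of length ≥ 6 visits 6+1 states, so by pigeonhole some state repeats within the first 6 steps — that repeat gives the pumpable loop.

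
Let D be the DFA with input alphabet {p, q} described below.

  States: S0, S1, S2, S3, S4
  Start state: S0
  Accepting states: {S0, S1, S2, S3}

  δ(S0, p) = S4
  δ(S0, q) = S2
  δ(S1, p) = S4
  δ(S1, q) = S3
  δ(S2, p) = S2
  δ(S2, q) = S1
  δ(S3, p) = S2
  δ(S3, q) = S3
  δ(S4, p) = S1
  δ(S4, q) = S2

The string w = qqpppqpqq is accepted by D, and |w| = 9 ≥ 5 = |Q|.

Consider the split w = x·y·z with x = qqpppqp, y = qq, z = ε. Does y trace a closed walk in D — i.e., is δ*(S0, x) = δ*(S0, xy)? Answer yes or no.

State sequence: S0 -q-> S2 -q-> S1 -p-> S4 -p-> S1 -p-> S4 -q-> S2 -p-> S2 -q-> S1 -q-> S3

After x (step 7): S2. After xy (step 9): S3.
They differ (S2 ≠ S3), so y is not a cycle from the state after x; this split is not the one the pumping-lemma construction produces, and pumping y need not keep the string in L(D).

no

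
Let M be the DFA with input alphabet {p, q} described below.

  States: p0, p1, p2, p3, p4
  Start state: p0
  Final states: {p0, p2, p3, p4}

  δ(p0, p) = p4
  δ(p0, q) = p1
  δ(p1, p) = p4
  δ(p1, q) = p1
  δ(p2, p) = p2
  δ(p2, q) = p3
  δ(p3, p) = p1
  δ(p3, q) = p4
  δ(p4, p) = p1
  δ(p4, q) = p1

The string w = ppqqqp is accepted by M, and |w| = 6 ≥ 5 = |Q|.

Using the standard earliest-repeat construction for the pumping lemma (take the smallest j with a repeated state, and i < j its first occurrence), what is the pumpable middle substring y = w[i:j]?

q

Run of M on w = p p q q q p:
  step 0: p0  (start)
  step 1: p4  (read p: p0→p4)
  step 2: p1  (read p: p4→p1)
  step 3: p1  (read q: p1→p1)   ← first repeat (p1 seen earlier)
  step 4: p1  (read q: p1→p1)
  step 5: p1  (read q: p1→p1)
  step 6: p4  (read p: p1→p4)

So i = 2, j = 3, giving x = w[0:2] = pp, y = w[2:3] = q, z = w[3:6] = qqp.
Check: |xy| = 3 ≤ 5 and |y| = 1 ≥ 1. Reading y takes M from p1 back to p1, so every xyⁱz is accepted.
Pumping length from the standard proof: p = 5 (the number of states). The repeated state found above gives |xy| = j ≤ 5 and |y| = j − i ≥ 1.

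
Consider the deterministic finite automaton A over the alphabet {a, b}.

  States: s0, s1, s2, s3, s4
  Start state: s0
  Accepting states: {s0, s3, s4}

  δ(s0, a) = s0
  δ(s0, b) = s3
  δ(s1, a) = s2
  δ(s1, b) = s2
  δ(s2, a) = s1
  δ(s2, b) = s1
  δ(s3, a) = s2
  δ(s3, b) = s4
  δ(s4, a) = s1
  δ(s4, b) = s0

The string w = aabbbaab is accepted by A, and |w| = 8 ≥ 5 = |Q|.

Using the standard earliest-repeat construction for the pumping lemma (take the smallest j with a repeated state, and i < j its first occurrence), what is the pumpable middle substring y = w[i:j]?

a

Run of A on w = a a b b b a a b:
  step 0: s0  (start)
  step 1: s0  (read a: s0→s0)   ← first repeat (s0 seen earlier)
  step 2: s0  (read a: s0→s0)
  step 3: s3  (read b: s0→s3)
  step 4: s4  (read b: s3→s4)
  step 5: s0  (read b: s4→s0)
  step 6: s0  (read a: s0→s0)
  step 7: s0  (read a: s0→s0)
  step 8: s3  (read b: s0→s3)

So i = 0, j = 1, giving x = w[0:0] = ε, y = w[0:1] = a, z = w[1:8] = abbbaab.
Check: |xy| = 1 ≤ 5 and |y| = 1 ≥ 1. Reading y takes A from s0 back to s0, so every xyⁱz is accepted.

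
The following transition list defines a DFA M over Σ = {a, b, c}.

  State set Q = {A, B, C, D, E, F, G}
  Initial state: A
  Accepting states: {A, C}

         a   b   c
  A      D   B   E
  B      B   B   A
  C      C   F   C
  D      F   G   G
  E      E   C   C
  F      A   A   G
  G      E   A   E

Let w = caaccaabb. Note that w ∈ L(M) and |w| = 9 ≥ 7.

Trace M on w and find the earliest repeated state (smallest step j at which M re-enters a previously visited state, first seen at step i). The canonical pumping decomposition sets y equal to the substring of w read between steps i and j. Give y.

State sequence: A -c-> E -a-> E -a-> E -c-> C -c-> C -a-> C -a-> C -b-> F -b-> A
First repeat at step 2: E was already visited.

So i = 1, j = 2, giving x = w[0:1] = c, y = w[1:2] = a, z = w[2:9] = accaabb.
Check: |xy| = 2 ≤ 7 and |y| = 1 ≥ 1. Reading y takes M from E back to E, so every xyⁱz is accepted.
Since M has 7 states, any run of length ≥ 7 visits 7+1 states, so by pigeonhole some state repeats within the first 7 steps — that repeat gives the pumpable loop.

a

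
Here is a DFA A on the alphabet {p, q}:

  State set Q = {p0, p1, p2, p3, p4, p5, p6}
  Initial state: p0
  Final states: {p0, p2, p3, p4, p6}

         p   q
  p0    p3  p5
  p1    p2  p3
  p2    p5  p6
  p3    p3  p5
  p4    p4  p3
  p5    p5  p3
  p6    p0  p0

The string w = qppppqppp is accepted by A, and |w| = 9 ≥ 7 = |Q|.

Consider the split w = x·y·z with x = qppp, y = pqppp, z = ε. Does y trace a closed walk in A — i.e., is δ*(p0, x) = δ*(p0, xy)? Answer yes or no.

no

State sequence: p0 -q-> p5 -p-> p5 -p-> p5 -p-> p5 -p-> p5 -q-> p3 -p-> p3 -p-> p3 -p-> p3

After x (step 4): p5. After xy (step 9): p3.
They differ (p5 ≠ p3), so y is not a cycle from the state after x; this split is not the one the pumping-lemma construction produces, and pumping y need not keep the string in L(A).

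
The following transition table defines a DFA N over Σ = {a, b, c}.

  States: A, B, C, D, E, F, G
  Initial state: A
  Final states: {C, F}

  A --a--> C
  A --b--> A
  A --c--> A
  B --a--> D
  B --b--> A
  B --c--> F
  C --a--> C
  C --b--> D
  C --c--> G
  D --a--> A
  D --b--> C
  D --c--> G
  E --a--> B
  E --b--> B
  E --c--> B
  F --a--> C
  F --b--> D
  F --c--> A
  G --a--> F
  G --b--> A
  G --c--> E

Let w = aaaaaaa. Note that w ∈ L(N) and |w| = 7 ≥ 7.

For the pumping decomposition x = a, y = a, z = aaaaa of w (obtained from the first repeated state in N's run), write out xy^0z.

aaaaaa

xy⁰z = xz = a·aaaaa = aaaaaa.
Reading y = a takes N from C back to C, so after x the machine is still in C, and z then leads to the accepting state C. Hence aaaaaa ∈ L(N).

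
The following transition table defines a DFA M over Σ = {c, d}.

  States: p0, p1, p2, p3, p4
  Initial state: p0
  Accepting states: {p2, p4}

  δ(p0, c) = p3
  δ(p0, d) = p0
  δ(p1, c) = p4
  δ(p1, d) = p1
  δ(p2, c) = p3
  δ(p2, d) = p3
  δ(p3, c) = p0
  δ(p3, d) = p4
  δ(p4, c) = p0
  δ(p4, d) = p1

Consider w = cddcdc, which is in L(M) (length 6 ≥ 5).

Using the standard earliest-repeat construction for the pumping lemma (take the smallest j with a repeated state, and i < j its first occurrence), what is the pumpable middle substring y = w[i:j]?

Run of M on w = c d d c d c:
  step 0: p0  (start)
  step 1: p3  (read c: p0→p3)
  step 2: p4  (read d: p3→p4)
  step 3: p1  (read d: p4→p1)
  step 4: p4  (read c: p1→p4)   ← first repeat (p4 seen earlier)
  step 5: p1  (read d: p4→p1)
  step 6: p4  (read c: p1→p4)

So i = 2, j = 4, giving x = w[0:2] = cd, y = w[2:4] = dc, z = w[4:6] = dc.
Check: |xy| = 4 ≤ 5 and |y| = 2 ≥ 1. Reading y takes M from p4 back to p4, so every xyⁱz is accepted.

dc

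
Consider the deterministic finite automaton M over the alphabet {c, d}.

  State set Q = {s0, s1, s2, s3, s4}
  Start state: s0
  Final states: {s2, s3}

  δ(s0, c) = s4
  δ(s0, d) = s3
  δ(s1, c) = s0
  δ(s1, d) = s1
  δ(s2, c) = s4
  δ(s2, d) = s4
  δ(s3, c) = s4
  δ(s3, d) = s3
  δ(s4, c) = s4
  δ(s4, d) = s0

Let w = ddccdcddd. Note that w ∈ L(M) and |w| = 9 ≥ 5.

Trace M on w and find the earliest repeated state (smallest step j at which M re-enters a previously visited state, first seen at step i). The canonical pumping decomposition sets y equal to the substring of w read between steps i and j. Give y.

Run of M on w = d d c c d c d d d:
  step 0: s0  (start)
  step 1: s3  (read d: s0→s3)
  step 2: s3  (read d: s3→s3)   ← first repeat (s3 seen earlier)
  step 3: s4  (read c: s3→s4)
  step 4: s4  (read c: s4→s4)
  step 5: s0  (read d: s4→s0)
  step 6: s4  (read c: s0→s4)
  step 7: s0  (read d: s4→s0)
  step 8: s3  (read d: s0→s3)
  step 9: s3  (read d: s3→s3)

So i = 1, j = 2, giving x = w[0:1] = d, y = w[1:2] = d, z = w[2:9] = ccdcddd.
Check: |xy| = 2 ≤ 5 and |y| = 1 ≥ 1. Reading y takes M from s3 back to s3, so every xyⁱz is accepted.
With |Q| = 5, pigeonhole forces a state repeat no later than step 5; the substring read between the first and second visits to that state can be pumped.

d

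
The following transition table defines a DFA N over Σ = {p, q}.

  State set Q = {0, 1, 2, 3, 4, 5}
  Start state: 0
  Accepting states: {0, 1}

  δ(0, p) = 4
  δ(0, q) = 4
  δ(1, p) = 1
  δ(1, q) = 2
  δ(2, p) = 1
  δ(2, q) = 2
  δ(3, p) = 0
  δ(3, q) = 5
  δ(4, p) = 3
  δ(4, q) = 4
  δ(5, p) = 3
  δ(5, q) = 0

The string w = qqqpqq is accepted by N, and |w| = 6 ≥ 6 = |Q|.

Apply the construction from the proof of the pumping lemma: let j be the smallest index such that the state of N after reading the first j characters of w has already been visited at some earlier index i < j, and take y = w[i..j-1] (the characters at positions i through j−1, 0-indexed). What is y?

q

State sequence: 0 -q-> 4 -q-> 4 -q-> 4 -p-> 3 -q-> 5 -q-> 0
First repeat at step 2: 4 was already visited.

So i = 1, j = 2, giving x = w[0:1] = q, y = w[1:2] = q, z = w[2:6] = qpqq.
Check: |xy| = 2 ≤ 6 and |y| = 1 ≥ 1. Reading y takes N from 4 back to 4, so every xyⁱz is accepted.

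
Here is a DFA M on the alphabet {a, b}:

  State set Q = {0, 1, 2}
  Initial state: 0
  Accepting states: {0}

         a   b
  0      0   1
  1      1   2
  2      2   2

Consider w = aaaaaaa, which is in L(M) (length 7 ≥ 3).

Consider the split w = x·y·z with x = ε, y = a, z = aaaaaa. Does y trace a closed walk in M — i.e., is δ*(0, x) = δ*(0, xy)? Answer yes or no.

Run of M on the first 1 characters of w = a:
  step 0: 0  (start)
  step 1: 0  (read a: 0→0)

After x (step 0): 0. After xy (step 1): 0.
They match, so y = a drives M around a cycle from 0 back to itself; pumping y any number of times keeps M in 0 before reading z, and xyⁱz ∈ L(M) for every i ≥ 0.

yes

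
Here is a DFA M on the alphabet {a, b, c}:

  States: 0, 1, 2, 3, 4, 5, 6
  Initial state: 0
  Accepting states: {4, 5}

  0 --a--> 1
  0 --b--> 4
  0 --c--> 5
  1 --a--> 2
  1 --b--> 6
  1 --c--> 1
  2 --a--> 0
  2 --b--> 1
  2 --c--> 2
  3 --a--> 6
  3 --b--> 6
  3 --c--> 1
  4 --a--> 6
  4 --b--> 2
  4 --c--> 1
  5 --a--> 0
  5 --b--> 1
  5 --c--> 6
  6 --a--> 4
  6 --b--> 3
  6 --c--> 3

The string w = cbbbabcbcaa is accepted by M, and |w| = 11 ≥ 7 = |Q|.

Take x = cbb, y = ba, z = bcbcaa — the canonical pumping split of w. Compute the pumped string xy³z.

xy^3z = cbb·ba·ba·ba·bcbcaa = cbbbabababcbcaa.
Reading y = ba takes M from 6 back to 6, so after x·y·y·y the machine is still in 6, and z then leads to the accepting state 4. Hence cbbbabababcbcaa ∈ L(M).

cbbbabababcbcaa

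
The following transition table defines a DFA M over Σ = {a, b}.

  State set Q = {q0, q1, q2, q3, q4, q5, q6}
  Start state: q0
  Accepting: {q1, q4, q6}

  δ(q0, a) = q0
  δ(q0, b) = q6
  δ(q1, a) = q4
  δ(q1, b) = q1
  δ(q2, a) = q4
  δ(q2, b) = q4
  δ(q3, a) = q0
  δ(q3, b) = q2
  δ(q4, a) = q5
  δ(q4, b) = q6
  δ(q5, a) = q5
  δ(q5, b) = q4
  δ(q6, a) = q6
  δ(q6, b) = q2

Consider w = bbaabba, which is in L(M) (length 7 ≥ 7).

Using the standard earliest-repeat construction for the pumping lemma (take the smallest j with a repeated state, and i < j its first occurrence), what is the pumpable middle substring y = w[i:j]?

State sequence: q0 -b-> q6 -b-> q2 -a-> q4 -a-> q5 -b-> q4 -b-> q6 -a-> q6
First repeat at step 5: q4 was already visited.

So i = 3, j = 5, giving x = w[0:3] = bba, y = w[3:5] = ab, z = w[5:7] = ba.
Check: |xy| = 5 ≤ 7 and |y| = 2 ≥ 1. Reading y takes M from q4 back to q4, so every xyⁱz is accepted.
The DFA has 7 states, so the proof of the pumping lemma guarantees a repeated state among the first 7+1 visited; the segment between the two visits is the pumpable y.

ab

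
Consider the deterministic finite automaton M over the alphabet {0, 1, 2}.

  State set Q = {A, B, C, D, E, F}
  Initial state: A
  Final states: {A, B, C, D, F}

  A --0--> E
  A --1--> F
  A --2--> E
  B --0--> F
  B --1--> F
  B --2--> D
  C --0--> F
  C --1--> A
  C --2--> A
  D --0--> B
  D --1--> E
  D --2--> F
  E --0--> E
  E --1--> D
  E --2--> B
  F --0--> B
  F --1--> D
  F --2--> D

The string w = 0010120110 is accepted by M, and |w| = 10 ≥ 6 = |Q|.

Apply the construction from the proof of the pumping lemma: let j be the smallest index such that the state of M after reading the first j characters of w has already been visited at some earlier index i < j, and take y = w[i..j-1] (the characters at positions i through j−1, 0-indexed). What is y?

0

Run of M on w = 0 0 1 0 1 2 0 1 1 0:
  step 0: A  (start)
  step 1: E  (read 0: A→E)
  step 2: E  (read 0: E→E)   ← first repeat (E seen earlier)
  step 3: D  (read 1: E→D)
  step 4: B  (read 0: D→B)
  step 5: F  (read 1: B→F)
  step 6: D  (read 2: F→D)
  step 7: B  (read 0: D→B)
  step 8: F  (read 1: B→F)
  step 9: D  (read 1: F→D)
  step 10: B  (read 0: D→B)

So i = 1, j = 2, giving x = w[0:1] = 0, y = w[1:2] = 0, z = w[2:10] = 10120110.
Check: |xy| = 2 ≤ 6 and |y| = 1 ≥ 1. Reading y takes M from E back to E, so every xyⁱz is accepted.
Since M has 6 states, any run of length ≥ 6 visits 6+1 states, so by pigeonhole some state repeats within the first 6 steps — that repeat gives the pumpable loop.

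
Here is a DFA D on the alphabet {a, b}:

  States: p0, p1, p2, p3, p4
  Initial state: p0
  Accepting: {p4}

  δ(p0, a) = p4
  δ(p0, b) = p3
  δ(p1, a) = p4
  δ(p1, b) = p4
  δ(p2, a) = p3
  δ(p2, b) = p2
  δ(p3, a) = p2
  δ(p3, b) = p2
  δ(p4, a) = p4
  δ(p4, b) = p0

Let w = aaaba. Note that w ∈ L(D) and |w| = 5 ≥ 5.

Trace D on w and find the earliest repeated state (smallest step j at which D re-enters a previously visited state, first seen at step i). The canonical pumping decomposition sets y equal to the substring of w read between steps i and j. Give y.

Run of D on w = a a a b a:
  step 0: p0  (start)
  step 1: p4  (read a: p0→p4)
  step 2: p4  (read a: p4→p4)   ← first repeat (p4 seen earlier)
  step 3: p4  (read a: p4→p4)
  step 4: p0  (read b: p4→p0)
  step 5: p4  (read a: p0→p4)

So i = 1, j = 2, giving x = w[0:1] = a, y = w[1:2] = a, z = w[2:5] = aba.
Check: |xy| = 2 ≤ 5 and |y| = 1 ≥ 1. Reading y takes D from p4 back to p4, so every xyⁱz is accepted.

a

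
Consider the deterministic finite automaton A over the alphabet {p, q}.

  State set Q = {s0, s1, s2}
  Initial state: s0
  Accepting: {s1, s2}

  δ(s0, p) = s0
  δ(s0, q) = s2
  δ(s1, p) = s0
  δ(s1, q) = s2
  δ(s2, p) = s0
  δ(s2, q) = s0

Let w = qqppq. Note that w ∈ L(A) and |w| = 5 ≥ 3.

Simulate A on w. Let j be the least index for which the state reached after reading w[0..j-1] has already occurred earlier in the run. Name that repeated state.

s0

Run of A on w = q q p p q:
  step 0: s0  (start)
  step 1: s2  (read q: s0→s2)
  step 2: s0  (read q: s2→s0)   ← first repeat (s0 seen earlier)
  step 3: s0  (read p: s0→s0)
  step 4: s0  (read p: s0→s0)
  step 5: s2  (read q: s0→s2)

The earliest repeat is at step j = 2: A is in s0, which it already visited at step i = 0.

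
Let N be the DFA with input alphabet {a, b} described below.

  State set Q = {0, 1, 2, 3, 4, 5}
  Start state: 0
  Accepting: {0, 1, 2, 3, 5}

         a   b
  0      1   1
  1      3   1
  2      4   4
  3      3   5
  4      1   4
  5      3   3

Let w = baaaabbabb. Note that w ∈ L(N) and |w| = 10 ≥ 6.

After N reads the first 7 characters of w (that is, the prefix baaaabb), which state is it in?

Run of N on the first 7 characters of w = b a a a a b b:
  step 0: 0  (start)
  step 1: 1  (read b: 0→1)
  step 2: 3  (read a: 1→3)
  step 3: 3  (read a: 3→3)
  step 4: 3  (read a: 3→3)
  step 5: 3  (read a: 3→3)
  step 6: 5  (read b: 3→5)
  step 7: 3  (read b: 5→3)

After reading 7 characters, N is in state 3.

3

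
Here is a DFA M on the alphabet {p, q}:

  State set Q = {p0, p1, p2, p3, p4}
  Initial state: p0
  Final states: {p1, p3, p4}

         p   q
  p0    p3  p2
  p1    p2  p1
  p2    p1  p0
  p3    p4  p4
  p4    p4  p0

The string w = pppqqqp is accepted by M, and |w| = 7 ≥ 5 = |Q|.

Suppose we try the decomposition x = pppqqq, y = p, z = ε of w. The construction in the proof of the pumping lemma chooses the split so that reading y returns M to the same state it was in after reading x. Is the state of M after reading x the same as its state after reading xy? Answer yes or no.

State sequence: p0 -p-> p3 -p-> p4 -p-> p4 -q-> p0 -q-> p2 -q-> p0 -p-> p3

After x (step 6): p0. After xy (step 7): p3.
They differ (p0 ≠ p3), so y is not a cycle from the state after x; this split is not the one the pumping-lemma construction produces, and pumping y need not keep the string in L(M).

no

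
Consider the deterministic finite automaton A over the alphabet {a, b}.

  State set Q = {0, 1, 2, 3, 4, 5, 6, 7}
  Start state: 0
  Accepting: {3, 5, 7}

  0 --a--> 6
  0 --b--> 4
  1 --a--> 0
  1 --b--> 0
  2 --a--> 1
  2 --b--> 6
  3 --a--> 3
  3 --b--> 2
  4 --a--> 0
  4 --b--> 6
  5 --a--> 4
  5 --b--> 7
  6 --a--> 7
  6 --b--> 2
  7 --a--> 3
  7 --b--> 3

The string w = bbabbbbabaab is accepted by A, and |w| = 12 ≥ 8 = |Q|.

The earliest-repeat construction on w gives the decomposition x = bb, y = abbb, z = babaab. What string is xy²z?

xy^2z = bb·abbb·abbb·babaab = bbabbbabbbbabaab.
Reading y = abbb takes A from 6 back to 6, so after x·y·y the machine is still in 6, and z then leads to the accepting state 3. Hence bbabbbabbbbabaab ∈ L(A).

bbabbbabbbbabaab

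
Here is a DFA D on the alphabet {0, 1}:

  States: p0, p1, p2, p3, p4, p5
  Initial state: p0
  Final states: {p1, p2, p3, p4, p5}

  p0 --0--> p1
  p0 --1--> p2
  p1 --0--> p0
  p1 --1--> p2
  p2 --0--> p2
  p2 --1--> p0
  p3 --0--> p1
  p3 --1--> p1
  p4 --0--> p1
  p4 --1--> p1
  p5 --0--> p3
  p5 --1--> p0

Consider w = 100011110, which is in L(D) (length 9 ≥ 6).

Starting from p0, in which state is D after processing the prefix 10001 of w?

p0

Run of D on the first 5 characters of w = 1 0 0 0 1:
  step 0: p0  (start)
  step 1: p2  (read 1: p0→p2)
  step 2: p2  (read 0: p2→p2)
  step 3: p2  (read 0: p2→p2)
  step 4: p2  (read 0: p2→p2)
  step 5: p0  (read 1: p2→p0)

After reading 5 characters, D is in state p0.
(This kind of state-tracing is the core of the pumping-lemma construction: with 6 states, pigeonhole forces a repeat within the first 6 steps.)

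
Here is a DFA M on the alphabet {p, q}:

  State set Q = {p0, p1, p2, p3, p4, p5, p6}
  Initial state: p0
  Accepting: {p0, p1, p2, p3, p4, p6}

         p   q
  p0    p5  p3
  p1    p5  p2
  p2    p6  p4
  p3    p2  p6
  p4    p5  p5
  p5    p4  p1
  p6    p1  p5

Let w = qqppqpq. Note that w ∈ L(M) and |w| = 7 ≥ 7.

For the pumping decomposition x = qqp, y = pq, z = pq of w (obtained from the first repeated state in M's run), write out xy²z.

xy^2z = qqp·pq·pq·pq = qqppqpqpq.
Reading y = pq takes M from p1 back to p1, so after x·y·y the machine is still in p1, and z then leads to the accepting state p1. Hence qqppqpqpq ∈ L(M).

qqppqpqpq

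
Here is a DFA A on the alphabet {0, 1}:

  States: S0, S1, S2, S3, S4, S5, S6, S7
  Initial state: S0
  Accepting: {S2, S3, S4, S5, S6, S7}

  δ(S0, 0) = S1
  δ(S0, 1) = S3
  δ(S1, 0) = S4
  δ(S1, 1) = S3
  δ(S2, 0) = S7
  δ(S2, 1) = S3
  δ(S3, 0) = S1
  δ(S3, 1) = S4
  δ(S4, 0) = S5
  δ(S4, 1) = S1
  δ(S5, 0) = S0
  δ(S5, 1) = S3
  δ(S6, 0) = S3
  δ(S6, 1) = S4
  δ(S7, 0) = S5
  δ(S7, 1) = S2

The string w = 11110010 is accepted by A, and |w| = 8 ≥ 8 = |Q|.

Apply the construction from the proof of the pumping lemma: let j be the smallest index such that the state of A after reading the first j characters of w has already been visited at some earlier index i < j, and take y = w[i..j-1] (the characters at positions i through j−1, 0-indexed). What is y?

Run of A on w = 1 1 1 1 0 0 1 0:
  step 0: S0  (start)
  step 1: S3  (read 1: S0→S3)
  step 2: S4  (read 1: S3→S4)
  step 3: S1  (read 1: S4→S1)
  step 4: S3  (read 1: S1→S3)   ← first repeat (S3 seen earlier)
  step 5: S1  (read 0: S3→S1)
  step 6: S4  (read 0: S1→S4)
  step 7: S1  (read 1: S4→S1)
  step 8: S4  (read 0: S1→S4)

So i = 1, j = 4, giving x = w[0:1] = 1, y = w[1:4] = 111, z = w[4:8] = 0010.
Check: |xy| = 4 ≤ 8 and |y| = 3 ≥ 1. Reading y takes A from S3 back to S3, so every xyⁱz is accepted.

111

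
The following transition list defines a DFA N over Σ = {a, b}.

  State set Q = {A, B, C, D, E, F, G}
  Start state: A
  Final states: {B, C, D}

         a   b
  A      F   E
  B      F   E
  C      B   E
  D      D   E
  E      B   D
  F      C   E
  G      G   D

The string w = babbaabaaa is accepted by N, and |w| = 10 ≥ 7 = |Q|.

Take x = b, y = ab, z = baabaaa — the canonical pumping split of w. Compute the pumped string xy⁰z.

bbaabaaa

xy⁰z = xz = b·baabaaa = bbaabaaa.
Reading y = ab takes N from E back to E, so after x the machine is still in E, and z then leads to the accepting state C. Hence bbaabaaa ∈ L(N).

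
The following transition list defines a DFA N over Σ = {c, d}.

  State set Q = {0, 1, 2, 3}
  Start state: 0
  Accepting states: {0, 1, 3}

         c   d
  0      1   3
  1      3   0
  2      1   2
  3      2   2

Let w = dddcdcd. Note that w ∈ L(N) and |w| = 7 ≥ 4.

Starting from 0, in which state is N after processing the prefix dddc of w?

Run of N on the first 4 characters of w = d d d c:
  step 0: 0  (start)
  step 1: 3  (read d: 0→3)
  step 2: 2  (read d: 3→2)
  step 3: 2  (read d: 2→2)
  step 4: 1  (read c: 2→1)

After reading 4 characters, N is in state 1.

1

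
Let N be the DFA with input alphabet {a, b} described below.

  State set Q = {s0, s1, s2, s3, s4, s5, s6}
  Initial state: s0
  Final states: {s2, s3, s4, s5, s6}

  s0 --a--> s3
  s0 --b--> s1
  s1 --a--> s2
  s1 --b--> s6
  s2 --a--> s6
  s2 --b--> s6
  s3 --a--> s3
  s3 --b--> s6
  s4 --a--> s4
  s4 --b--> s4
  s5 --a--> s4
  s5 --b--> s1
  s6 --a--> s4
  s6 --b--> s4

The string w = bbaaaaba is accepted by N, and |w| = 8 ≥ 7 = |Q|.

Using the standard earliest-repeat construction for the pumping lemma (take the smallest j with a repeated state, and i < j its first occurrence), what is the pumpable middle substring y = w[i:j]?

Run of N on w = b b a a a a b a:
  step 0: s0  (start)
  step 1: s1  (read b: s0→s1)
  step 2: s6  (read b: s1→s6)
  step 3: s4  (read a: s6→s4)
  step 4: s4  (read a: s4→s4)   ← first repeat (s4 seen earlier)
  step 5: s4  (read a: s4→s4)
  step 6: s4  (read a: s4→s4)
  step 7: s4  (read b: s4→s4)
  step 8: s4  (read a: s4→s4)

So i = 3, j = 4, giving x = w[0:3] = bba, y = w[3:4] = a, z = w[4:8] = aaba.
Check: |xy| = 4 ≤ 7 and |y| = 1 ≥ 1. Reading y takes N from s4 back to s4, so every xyⁱz is accepted.

a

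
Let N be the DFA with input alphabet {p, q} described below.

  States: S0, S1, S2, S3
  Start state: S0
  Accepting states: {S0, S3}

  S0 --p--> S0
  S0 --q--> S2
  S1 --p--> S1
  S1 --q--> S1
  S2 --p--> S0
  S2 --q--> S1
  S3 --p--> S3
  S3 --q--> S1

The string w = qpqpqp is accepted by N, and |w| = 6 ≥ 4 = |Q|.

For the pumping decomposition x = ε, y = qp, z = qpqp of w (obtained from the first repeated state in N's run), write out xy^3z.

qpqpqpqpqp

xy^3z = ε·qp·qp·qp·qpqp = qpqpqpqpqp.
Reading y = qp takes N from S0 back to S0, so after x·y·y·y the machine is still in S0, and z then leads to the accepting state S0. Hence qpqpqpqpqp ∈ L(N).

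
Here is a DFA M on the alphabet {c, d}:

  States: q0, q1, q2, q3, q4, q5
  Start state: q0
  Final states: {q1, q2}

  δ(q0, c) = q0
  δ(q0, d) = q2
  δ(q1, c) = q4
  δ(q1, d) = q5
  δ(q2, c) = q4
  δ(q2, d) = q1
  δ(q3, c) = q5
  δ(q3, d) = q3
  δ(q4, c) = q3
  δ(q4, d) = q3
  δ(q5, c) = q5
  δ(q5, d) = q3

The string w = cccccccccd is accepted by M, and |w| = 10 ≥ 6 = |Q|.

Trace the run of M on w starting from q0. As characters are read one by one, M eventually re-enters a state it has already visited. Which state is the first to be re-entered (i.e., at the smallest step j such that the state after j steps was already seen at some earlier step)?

q0

Run of M on w = c c c c c c c c c d:
  step 0: q0  (start)
  step 1: q0  (read c: q0→q0)   ← first repeat (q0 seen earlier)
  step 2: q0  (read c: q0→q0)
  step 3: q0  (read c: q0→q0)
  step 4: q0  (read c: q0→q0)
  step 5: q0  (read c: q0→q0)
  step 6: q0  (read c: q0→q0)
  step 7: q0  (read c: q0→q0)
  step 8: q0  (read c: q0→q0)
  step 9: q0  (read c: q0→q0)
  step 10: q2  (read d: q0→q2)

The earliest repeat is at step j = 1: M is in q0, which it already visited at step i = 0.
Pumping length from the standard proof: p = 6 (the number of states). The repeated state found above gives |xy| = j ≤ 6 and |y| = j − i ≥ 1.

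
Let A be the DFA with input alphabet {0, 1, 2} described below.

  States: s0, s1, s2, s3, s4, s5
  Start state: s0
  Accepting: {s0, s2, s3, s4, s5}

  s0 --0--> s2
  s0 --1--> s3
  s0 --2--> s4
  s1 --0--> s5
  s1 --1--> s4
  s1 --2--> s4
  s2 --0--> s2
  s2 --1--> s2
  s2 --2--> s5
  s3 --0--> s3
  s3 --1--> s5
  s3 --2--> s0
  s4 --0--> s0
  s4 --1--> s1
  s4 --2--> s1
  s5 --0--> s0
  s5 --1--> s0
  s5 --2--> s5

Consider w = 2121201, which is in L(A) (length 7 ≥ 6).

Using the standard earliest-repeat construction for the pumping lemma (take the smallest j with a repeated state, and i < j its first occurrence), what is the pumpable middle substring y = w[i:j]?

12

Run of A on w = 2 1 2 1 2 0 1:
  step 0: s0  (start)
  step 1: s4  (read 2: s0→s4)
  step 2: s1  (read 1: s4→s1)
  step 3: s4  (read 2: s1→s4)   ← first repeat (s4 seen earlier)
  step 4: s1  (read 1: s4→s1)
  step 5: s4  (read 2: s1→s4)
  step 6: s0  (read 0: s4→s0)
  step 7: s3  (read 1: s0→s3)

So i = 1, j = 3, giving x = w[0:1] = 2, y = w[1:3] = 12, z = w[3:7] = 1201.
Check: |xy| = 3 ≤ 6 and |y| = 2 ≥ 1. Reading y takes A from s4 back to s4, so every xyⁱz is accepted.
The DFA has 6 states, so the proof of the pumping lemma guarantees a repeated state among the first 6+1 visited; the segment between the two visits is the pumpable y.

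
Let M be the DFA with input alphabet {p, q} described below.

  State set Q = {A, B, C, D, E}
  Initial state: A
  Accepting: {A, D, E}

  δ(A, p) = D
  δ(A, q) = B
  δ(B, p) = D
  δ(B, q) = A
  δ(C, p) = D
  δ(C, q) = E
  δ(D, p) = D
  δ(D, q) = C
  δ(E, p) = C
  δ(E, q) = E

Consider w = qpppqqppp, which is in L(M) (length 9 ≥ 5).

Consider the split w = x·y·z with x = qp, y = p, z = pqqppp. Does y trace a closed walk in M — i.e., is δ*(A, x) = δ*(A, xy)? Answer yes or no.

yes

Run of M on the first 3 characters of w = q p p:
  step 0: A  (start)
  step 1: B  (read q: A→B)
  step 2: D  (read p: B→D)
  step 3: D  (read p: D→D)

After x (step 2): D. After xy (step 3): D.
They match, so y = p drives M around a cycle from D back to itself; pumping y any number of times keeps M in D before reading z, and xyⁱz ∈ L(M) for every i ≥ 0.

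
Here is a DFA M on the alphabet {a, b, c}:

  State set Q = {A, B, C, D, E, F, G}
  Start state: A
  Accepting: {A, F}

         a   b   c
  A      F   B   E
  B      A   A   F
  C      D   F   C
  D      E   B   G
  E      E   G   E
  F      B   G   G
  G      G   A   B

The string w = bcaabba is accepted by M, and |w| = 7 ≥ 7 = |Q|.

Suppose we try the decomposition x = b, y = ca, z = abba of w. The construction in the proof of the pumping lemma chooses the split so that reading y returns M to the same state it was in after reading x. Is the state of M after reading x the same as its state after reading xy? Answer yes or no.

yes

Run of M on the first 3 characters of w = b c a:
  step 0: A  (start)
  step 1: B  (read b: A→B)
  step 2: F  (read c: B→F)
  step 3: B  (read a: F→B)

After x (step 1): B. After xy (step 3): B.
They match, so y = ca drives M around a cycle from B back to itself; pumping y any number of times keeps M in B before reading z, and xyⁱz ∈ L(M) for every i ≥ 0.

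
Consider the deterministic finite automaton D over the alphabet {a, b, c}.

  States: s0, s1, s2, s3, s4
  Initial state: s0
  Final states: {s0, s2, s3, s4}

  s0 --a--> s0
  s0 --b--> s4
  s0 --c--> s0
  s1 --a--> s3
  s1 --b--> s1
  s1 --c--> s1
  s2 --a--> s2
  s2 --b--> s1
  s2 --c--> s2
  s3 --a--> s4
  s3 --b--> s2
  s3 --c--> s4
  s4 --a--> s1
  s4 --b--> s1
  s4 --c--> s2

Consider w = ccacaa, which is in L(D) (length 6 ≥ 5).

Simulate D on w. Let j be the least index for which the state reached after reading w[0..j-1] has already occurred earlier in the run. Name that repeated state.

Run of D on w = c c a c a a:
  step 0: s0  (start)
  step 1: s0  (read c: s0→s0)   ← first repeat (s0 seen earlier)
  step 2: s0  (read c: s0→s0)
  step 3: s0  (read a: s0→s0)
  step 4: s0  (read c: s0→s0)
  step 5: s0  (read a: s0→s0)
  step 6: s0  (read a: s0→s0)

The earliest repeat is at step j = 1: D is in s0, which it already visited at step i = 0.

s0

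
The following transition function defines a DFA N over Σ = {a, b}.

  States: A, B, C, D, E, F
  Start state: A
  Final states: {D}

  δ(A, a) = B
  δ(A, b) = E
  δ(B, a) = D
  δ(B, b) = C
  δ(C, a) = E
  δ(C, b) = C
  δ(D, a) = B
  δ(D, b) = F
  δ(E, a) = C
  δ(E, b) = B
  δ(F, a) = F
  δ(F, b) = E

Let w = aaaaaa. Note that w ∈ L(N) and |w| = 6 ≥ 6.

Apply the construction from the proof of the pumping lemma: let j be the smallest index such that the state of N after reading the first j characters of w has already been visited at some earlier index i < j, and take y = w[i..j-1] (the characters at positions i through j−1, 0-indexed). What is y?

aa

State sequence: A -a-> B -a-> D -a-> B -a-> D -a-> B -a-> D
First repeat at step 3: B was already visited.

So i = 1, j = 3, giving x = w[0:1] = a, y = w[1:3] = aa, z = w[3:6] = aaa.
Check: |xy| = 3 ≤ 6 and |y| = 2 ≥ 1. Reading y takes N from B back to B, so every xyⁱz is accepted.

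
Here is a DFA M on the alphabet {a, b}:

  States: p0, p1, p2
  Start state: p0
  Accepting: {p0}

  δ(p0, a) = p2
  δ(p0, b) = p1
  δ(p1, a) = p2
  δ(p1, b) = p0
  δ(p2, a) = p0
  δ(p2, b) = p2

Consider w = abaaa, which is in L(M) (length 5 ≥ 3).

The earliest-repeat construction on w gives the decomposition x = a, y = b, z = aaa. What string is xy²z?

xy^2z = a·b·b·aaa = abbaaa.
Reading y = b takes M from p2 back to p2, so after x·y·y the machine is still in p2, and z then leads to the accepting state p0. Hence abbaaa ∈ L(M).

abbaaa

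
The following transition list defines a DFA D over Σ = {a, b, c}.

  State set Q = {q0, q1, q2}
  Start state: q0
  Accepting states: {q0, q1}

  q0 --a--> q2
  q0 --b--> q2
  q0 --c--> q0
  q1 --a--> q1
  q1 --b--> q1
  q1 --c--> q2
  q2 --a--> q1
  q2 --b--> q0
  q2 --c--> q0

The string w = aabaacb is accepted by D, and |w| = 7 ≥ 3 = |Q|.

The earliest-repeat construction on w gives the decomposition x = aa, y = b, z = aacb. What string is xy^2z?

aabbaacb

xy^2z = aa·b·b·aacb = aabbaacb.
Reading y = b takes D from q1 back to q1, so after x·y·y the machine is still in q1, and z then leads to the accepting state q0. Hence aabbaacb ∈ L(D).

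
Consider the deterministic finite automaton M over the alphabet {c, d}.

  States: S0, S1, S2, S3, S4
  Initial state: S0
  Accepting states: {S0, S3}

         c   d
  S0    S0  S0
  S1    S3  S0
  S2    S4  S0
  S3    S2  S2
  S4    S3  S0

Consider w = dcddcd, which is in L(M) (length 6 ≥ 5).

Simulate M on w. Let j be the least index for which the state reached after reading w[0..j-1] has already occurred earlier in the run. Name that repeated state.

S0

State sequence: S0 -d-> S0 -c-> S0 -d-> S0 -d-> S0 -c-> S0 -d-> S0
First repeat at step 1: S0 was already visited.

The earliest repeat is at step j = 1: M is in S0, which it already visited at step i = 0.
Since M has 5 states, any run of length ≥ 5 visits 5+1 states, so by pigeonhole some state repeats within the first 5 steps — that repeat gives the pumpable loop.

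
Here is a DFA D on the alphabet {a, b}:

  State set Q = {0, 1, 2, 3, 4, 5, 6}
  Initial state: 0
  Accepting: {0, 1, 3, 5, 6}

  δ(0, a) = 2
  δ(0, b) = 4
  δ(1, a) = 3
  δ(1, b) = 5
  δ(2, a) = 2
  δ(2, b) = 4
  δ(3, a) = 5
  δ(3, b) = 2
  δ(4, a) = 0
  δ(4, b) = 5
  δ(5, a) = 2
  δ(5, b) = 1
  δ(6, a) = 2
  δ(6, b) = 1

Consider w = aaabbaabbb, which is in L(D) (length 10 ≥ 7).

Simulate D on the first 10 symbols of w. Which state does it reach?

Run of D on the first 10 characters of w = a a a b b a a b b b:
  step 0: 0  (start)
  step 1: 2  (read a: 0→2)
  step 2: 2  (read a: 2→2)
  step 3: 2  (read a: 2→2)
  step 4: 4  (read b: 2→4)
  step 5: 5  (read b: 4→5)
  step 6: 2  (read a: 5→2)
  step 7: 2  (read a: 2→2)
  step 8: 4  (read b: 2→4)
  step 9: 5  (read b: 4→5)
  step 10: 1  (read b: 5→1)

After reading 10 characters, D is in state 1.

1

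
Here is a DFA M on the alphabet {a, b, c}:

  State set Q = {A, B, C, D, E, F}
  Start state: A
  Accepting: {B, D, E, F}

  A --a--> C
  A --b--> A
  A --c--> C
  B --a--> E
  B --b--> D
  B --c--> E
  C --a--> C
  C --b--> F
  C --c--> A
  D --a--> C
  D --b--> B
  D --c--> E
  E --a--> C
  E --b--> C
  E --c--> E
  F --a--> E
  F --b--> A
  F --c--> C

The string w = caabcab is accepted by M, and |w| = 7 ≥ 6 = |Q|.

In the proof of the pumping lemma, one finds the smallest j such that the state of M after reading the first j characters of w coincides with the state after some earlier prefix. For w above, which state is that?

State sequence: A -c-> C -a-> C -a-> C -b-> F -c-> C -a-> C -b-> F
First repeat at step 2: C was already visited.

The earliest repeat is at step j = 2: M is in C, which it already visited at step i = 1.
The DFA has 6 states, so the proof of the pumping lemma guarantees a repeated state among the first 6+1 visited; the segment between the two visits is the pumpable y.

C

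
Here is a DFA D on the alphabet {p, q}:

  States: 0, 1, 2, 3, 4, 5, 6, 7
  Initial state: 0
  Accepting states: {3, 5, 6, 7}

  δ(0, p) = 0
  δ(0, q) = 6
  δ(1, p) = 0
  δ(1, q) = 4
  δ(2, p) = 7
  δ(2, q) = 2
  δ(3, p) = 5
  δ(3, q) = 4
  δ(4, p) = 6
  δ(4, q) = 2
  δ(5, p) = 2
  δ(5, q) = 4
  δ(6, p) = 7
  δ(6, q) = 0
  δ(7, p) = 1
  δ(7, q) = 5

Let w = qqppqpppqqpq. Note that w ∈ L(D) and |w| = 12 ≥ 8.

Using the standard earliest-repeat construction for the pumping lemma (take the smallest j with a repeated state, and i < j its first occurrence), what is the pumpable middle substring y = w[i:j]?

qq

Run of D on w = q q p p q p p p q q p q:
  step 0: 0  (start)
  step 1: 6  (read q: 0→6)
  step 2: 0  (read q: 6→0)   ← first repeat (0 seen earlier)
  step 3: 0  (read p: 0→0)
  step 4: 0  (read p: 0→0)
  step 5: 6  (read q: 0→6)
  step 6: 7  (read p: 6→7)
  step 7: 1  (read p: 7→1)
  step 8: 0  (read p: 1→0)
  step 9: 6  (read q: 0→6)
  step 10: 0  (read q: 6→0)
  step 11: 0  (read p: 0→0)
  step 12: 6  (read q: 0→6)

So i = 0, j = 2, giving x = w[0:0] = ε, y = w[0:2] = qq, z = w[2:12] = ppqpppqqpq.
Check: |xy| = 2 ≤ 8 and |y| = 2 ≥ 1. Reading y takes D from 0 back to 0, so every xyⁱz is accepted.
The DFA has 8 states, so the proof of the pumping lemma guarantees a repeated state among the first 8+1 visited; the segment between the two visits is the pumpable y.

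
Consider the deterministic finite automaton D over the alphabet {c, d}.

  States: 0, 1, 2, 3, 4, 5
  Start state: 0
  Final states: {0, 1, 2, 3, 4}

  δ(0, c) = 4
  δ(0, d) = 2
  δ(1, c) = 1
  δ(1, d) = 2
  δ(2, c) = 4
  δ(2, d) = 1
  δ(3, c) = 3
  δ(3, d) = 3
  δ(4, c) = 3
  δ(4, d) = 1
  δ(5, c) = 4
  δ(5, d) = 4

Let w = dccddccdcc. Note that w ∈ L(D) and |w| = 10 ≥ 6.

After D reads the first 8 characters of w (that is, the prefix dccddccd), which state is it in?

Run of D on the first 8 characters of w = d c c d d c c d:
  step 0: 0  (start)
  step 1: 2  (read d: 0→2)
  step 2: 4  (read c: 2→4)
  step 3: 3  (read c: 4→3)
  step 4: 3  (read d: 3→3)
  step 5: 3  (read d: 3→3)
  step 6: 3  (read c: 3→3)
  step 7: 3  (read c: 3→3)
  step 8: 3  (read d: 3→3)

After reading 8 characters, D is in state 3.

3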